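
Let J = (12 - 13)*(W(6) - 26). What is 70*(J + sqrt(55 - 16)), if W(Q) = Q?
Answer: 1400 + 70*sqrt(39) ≈ 1837.2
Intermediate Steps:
J = 20 (J = (12 - 13)*(6 - 26) = -1*(-20) = 20)
70*(J + sqrt(55 - 16)) = 70*(20 + sqrt(55 - 16)) = 70*(20 + sqrt(39)) = 1400 + 70*sqrt(39)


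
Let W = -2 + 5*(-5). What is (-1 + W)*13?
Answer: -364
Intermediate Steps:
W = -27 (W = -2 - 25 = -27)
(-1 + W)*13 = (-1 - 27)*13 = -28*13 = -364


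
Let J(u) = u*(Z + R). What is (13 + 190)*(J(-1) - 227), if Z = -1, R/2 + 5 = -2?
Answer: -43036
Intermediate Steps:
R = -14 (R = -10 + 2*(-2) = -10 - 4 = -14)
J(u) = -15*u (J(u) = u*(-1 - 14) = u*(-15) = -15*u)
(13 + 190)*(J(-1) - 227) = (13 + 190)*(-15*(-1) - 227) = 203*(15 - 227) = 203*(-212) = -43036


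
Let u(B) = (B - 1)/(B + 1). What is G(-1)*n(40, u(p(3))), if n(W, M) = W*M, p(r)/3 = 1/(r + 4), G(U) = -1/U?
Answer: -16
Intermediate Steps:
p(r) = 3/(4 + r) (p(r) = 3/(r + 4) = 3/(4 + r))
u(B) = (-1 + B)/(1 + B)
n(W, M) = M*W
G(-1)*n(40, u(p(3))) = (-1/(-1))*(((-1 + 3/(4 + 3))/(1 + 3/(4 + 3)))*40) = (-1*(-1))*(((-1 + 3/7)/(1 + 3/7))*40) = 1*(((-1 + 3*(⅐))/(1 + 3*(⅐)))*40) = 1*(((-1 + 3/7)/(1 + 3/7))*40) = 1*((-4/7/(10/7))*40) = 1*(((7/10)*(-4/7))*40) = 1*(-⅖*40) = 1*(-16) = -16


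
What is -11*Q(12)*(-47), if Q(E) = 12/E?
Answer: 517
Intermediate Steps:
-11*Q(12)*(-47) = -132/12*(-47) = -11*1*(-47) = -11*(-47) = 517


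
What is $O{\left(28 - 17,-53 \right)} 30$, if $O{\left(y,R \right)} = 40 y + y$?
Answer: $13530$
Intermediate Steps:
$O{\left(y,R \right)} = 41 y$
$O{\left(28 - 17,-53 \right)} 30 = 41 \left(28 - 17\right) 30 = 41 \cdot 11 \cdot 30 = 451 \cdot 30 = 13530$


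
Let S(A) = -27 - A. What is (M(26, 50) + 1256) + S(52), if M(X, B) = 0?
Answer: 1177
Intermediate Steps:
(M(26, 50) + 1256) + S(52) = (0 + 1256) + (-27 - 1*52) = 1256 + (-27 - 52) = 1256 - 79 = 1177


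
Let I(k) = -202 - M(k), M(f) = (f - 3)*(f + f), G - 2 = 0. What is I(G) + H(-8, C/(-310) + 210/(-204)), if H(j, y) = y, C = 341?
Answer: -17011/85 ≈ -200.13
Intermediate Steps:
G = 2 (G = 2 + 0 = 2)
M(f) = 2*f*(-3 + f) (M(f) = (-3 + f)*(2*f) = 2*f*(-3 + f))
I(k) = -202 - 2*k*(-3 + k)
I(G) + H(-8, C/(-310) + 210/(-204)) = (-202 - 2*2*(-3 + 2)) + (341/(-310) + 210/(-204)) = (-202 - 2*2*(-1)) + (341*(-1/310) + 210*(-1/204)) = (-202 + 4) + (-11/10 - 35/34) = -198 - 181/85 = -17011/85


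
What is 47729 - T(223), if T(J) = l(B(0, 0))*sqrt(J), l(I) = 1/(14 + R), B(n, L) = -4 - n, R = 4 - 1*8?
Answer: 47729 - sqrt(223)/10 ≈ 47728.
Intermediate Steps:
R = -4 (R = 4 - 8 = -4)
l(I) = 1/10 (l(I) = 1/(14 - 4) = 1/10)
T(J) = sqrt(J)/10
47729 - T(223) = 47729 - sqrt(223)/10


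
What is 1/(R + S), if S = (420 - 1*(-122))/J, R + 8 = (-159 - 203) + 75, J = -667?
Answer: -667/197307 ≈ -0.0033805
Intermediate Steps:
R = -295 (R = -8 + ((-159 - 203) + 75) = -8 + (-362 + 75) = -8 - 287 = -295)
S = -542/667 (S = (420 - 1*(-122))/(-667) = (420 + 122)*(-1/667) = 542*(-1/667) = -542/667 ≈ -0.81259)
1/(R + S) = 1/(-295 - 542/667) = 1/(-197307/667) = -667/197307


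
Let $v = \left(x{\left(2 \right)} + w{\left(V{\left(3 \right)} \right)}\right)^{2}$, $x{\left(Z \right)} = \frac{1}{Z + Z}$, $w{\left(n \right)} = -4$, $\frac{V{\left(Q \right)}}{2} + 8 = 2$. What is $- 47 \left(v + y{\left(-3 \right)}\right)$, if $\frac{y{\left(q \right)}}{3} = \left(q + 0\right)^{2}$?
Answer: $- \frac{30879}{16} \approx -1929.9$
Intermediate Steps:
$V{\left(Q \right)} = -12$ ($V{\left(Q \right)} = -16 + 2 \cdot 2 = -16 + 4 = -12$)
$y{\left(q \right)} = 3 q^{2}$ ($y{\left(q \right)} = 3 \left(q + 0\right)^{2} = 3 q^{2}$)
$x{\left(Z \right)} = \frac{1}{2 Z}$
$v = \frac{225}{16}$ ($v = \left(\frac{1}{2 \cdot 2} - 4\right)^{2} = \left(\frac{1}{2} \cdot \frac{1}{2} - 4\right)^{2} = \left(\frac{1}{4} - 4\right)^{2} = \left(- \frac{15}{4}\right)^{2} = \frac{225}{16} \approx 14.063$)
$- 47 \left(v + y{\left(-3 \right)}\right) = - 47 \left(\frac{225}{16} + 3 \left(-3\right)^{2}\right) = - 47 \left(\frac{225}{16} + 3 \cdot 9\right) = - 47 \left(\frac{225}{16} + 27\right) = \left(-47\right) \frac{657}{16} = - \frac{30879}{16}$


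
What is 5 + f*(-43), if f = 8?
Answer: -339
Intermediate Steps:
5 + f*(-43) = 5 + 8*(-43) = 5 - 344 = -339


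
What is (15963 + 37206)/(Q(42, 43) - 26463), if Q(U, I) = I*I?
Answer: -53169/24614 ≈ -2.1601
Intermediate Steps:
Q(U, I) = I²
(15963 + 37206)/(Q(42, 43) - 26463) = (15963 + 37206)/(43² - 26463) = 53169/(1849 - 26463) = 53169/(-24614) = 53169*(-1/24614) = -53169/24614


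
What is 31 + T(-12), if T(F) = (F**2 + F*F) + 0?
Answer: 319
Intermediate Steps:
T(F) = 2*F**2 (T(F) = (F**2 + F**2) + 0 = 2*F**2 + 0 = 2*F**2)
31 + T(-12) = 31 + 2*(-12)**2 = 31 + 2*144 = 31 + 288 = 319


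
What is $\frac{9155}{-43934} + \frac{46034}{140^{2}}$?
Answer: $\frac{460754939}{215276600} \approx 2.1403$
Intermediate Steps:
$\frac{9155}{-43934} + \frac{46034}{140^{2}} = 9155 \left(- \frac{1}{43934}\right) + \frac{46034}{19600} = - \frac{9155}{43934} + 46034 \cdot \frac{1}{19600} = - \frac{9155}{43934} + \frac{23017}{9800} = \frac{460754939}{215276600}$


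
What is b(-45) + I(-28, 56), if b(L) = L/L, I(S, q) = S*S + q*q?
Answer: 3921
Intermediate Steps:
I(S, q) = S² + q²
b(L) = 1
b(-45) + I(-28, 56) = 1 + ((-28)² + 56²) = 1 + (784 + 3136) = 1 + 3920 = 3921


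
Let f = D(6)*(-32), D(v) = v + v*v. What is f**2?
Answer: 1806336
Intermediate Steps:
D(v) = v + v**2
f = -1344 (f = (6*(1 + 6))*(-32) = (6*7)*(-32) = 42*(-32) = -1344)
f**2 = (-1344)**2 = 1806336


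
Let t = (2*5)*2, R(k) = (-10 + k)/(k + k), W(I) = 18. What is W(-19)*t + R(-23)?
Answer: 16593/46 ≈ 360.72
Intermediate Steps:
R(k) = (-10 + k)/(2*k) (R(k) = (-10 + k)/((2*k)) = (-10 + k)*(1/(2*k)) = (-10 + k)/(2*k))
t = 20 (t = 10*2 = 20)
W(-19)*t + R(-23) = 18*20 + (½)*(-10 - 23)/(-23) = 360 + (½)*(-1/23)*(-33) = 360 + 33/46 = 16593/46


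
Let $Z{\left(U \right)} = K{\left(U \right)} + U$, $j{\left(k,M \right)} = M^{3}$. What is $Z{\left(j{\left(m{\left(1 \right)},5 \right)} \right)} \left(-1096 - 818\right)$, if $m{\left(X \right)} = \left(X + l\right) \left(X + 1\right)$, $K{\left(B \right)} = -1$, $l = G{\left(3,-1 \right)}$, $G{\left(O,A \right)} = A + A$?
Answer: $-237336$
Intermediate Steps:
$G{\left(O,A \right)} = 2 A$
$l = -2$ ($l = 2 \left(-1\right) = -2$)
$m{\left(X \right)} = \left(1 + X\right) \left(-2 + X\right)$ ($m{\left(X \right)} = \left(X - 2\right) \left(X + 1\right) = \left(-2 + X\right) \left(1 + X\right) = \left(1 + X\right) \left(-2 + X\right)$)
$Z{\left(U \right)} = -1 + U$
$Z{\left(j{\left(m{\left(1 \right)},5 \right)} \right)} \left(-1096 - 818\right) = \left(-1 + 5^{3}\right) \left(-1096 - 818\right) = \left(-1 + 125\right) \left(-1914\right) = 124 \left(-1914\right) = -237336$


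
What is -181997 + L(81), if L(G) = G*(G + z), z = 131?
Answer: -164825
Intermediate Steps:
L(G) = G*(131 + G) (L(G) = G*(G + 131) = G*(131 + G))
-181997 + L(81) = -181997 + 81*(131 + 81) = -181997 + 81*212 = -181997 + 17172 = -164825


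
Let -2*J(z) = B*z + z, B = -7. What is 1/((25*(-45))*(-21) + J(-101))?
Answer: 1/23322 ≈ 4.2878e-5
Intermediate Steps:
J(z) = 3*z (J(z) = -(-7*z + z)/2 = -(-3)*z = 3*z)
1/((25*(-45))*(-21) + J(-101)) = 1/((25*(-45))*(-21) + 3*(-101)) = 1/(-1125*(-21) - 303) = 1/(23625 - 303) = 1/23322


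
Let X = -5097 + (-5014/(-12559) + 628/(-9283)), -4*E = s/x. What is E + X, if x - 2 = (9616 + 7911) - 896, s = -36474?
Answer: -19764401005588245/3878323163402 ≈ -5096.1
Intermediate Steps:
x = 16633 (x = 2 + ((9616 + 7911) - 896) = 2 + (17527 - 896) = 2 + 16631 = 16633)
E = 18237/33266 (E = -(-18237)/(2*16633) = -1/4*(-36474/16633) = 18237/33266 ≈ 0.54822)
X = -594196091199/116585197 (X = -5097 + (-5014*(-1/12559) + 628*(-1/9283)) = -5097 + (5014/12559 - 628/9283) = -5097 + 38657910/116585197 = -594196091199/116585197 ≈ -5096.7)
E + X = 18237/33266 - 594196091199/116585197 = -19764401005588245/3878323163402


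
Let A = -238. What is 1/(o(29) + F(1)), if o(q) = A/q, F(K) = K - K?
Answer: -29/238 ≈ -0.12185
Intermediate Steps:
F(K) = 0
o(q) = -238/q
1/(o(29) + F(1)) = 1/(-238/29 + 0) = 1/(-238/29) = -29/238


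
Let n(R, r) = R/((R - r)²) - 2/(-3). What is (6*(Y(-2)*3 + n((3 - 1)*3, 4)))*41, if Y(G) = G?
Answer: -943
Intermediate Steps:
n(R, r) = ⅔ + R/(R - r)² (n(R, r) = R/(R - r)² - 2*(-⅓) = R/(R - r)² + ⅔ = ⅔ + R/(R - r)²)
(6*(Y(-2)*3 + n((3 - 1)*3, 4)))*41 = (6*(-2*3 + (⅔ + ((3 - 1)*3)/((3 - 1)*3 - 1*4)²)))*41 = (6*(-6 + (⅔ + (2*3)/(2*3 - 4)²)))*41 = (6*(-6 + (⅔ + 6/(6 - 4)²)))*41 = (6*(-6 + (⅔ + 6/2²)))*41 = (6*(-6 + (⅔ + 6*(¼))))*41 = (6*(-6 + (⅔ + 3/2)))*41 = (6*(-6 + 13/6))*41 = (6*(-23/6))*41 = -23*41 = -943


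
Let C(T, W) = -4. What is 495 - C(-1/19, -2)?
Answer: 499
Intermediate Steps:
495 - C(-1/19, -2) = 495 - 1*(-4) = 495 + 4 = 499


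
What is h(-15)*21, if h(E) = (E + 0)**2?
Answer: 4725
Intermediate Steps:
h(E) = E**2
h(-15)*21 = (-15)**2*21 = 225*21 = 4725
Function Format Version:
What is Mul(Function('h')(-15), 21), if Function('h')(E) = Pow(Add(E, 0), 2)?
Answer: 4725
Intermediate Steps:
Function('h')(E) = Pow(E, 2)
Mul(Function('h')(-15), 21) = Mul(Pow(-15, 2), 21) = Mul(225, 21) = 4725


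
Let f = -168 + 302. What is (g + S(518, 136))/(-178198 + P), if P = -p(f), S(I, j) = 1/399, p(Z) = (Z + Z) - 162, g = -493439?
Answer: 12305135/4446456 ≈ 2.7674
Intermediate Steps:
f = 134
p(Z) = -162 + 2*Z (p(Z) = 2*Z - 162 = -162 + 2*Z)
S(I, j) = 1/399
P = -106 (P = -(-162 + 2*134) = -(-162 + 268) = -1*106 = -106)
(g + S(518, 136))/(-178198 + P) = (-493439 + 1/399)/(-178198 - 106) = -196882160/399/(-178304) = -196882160/399*(-1/178304) = 12305135/4446456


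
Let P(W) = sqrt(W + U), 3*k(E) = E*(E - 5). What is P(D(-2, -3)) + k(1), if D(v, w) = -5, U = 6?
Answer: -1/3 ≈ -0.33333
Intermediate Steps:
k(E) = E*(-5 + E)/3 (k(E) = (E*(E - 5))/3 = (E*(-5 + E))/3 = E*(-5 + E)/3)
P(W) = sqrt(6 + W) (P(W) = sqrt(W + 6) = sqrt(6 + W))
P(D(-2, -3)) + k(1) = sqrt(6 - 5) + (1/3)*1*(-5 + 1) = sqrt(1) + (1/3)*1*(-4) = 1 - 4/3 = -1/3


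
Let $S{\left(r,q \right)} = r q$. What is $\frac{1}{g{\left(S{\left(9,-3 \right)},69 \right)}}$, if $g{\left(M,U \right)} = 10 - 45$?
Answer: $- \frac{1}{35} \approx -0.028571$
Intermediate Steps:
$S{\left(r,q \right)} = q r$
$g{\left(M,U \right)} = -35$
$\frac{1}{g{\left(S{\left(9,-3 \right)},69 \right)}} = \frac{1}{-35} = - \frac{1}{35}$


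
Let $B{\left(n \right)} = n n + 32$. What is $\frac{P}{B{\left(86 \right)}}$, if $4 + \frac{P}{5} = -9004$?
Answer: $- \frac{11260}{1857} \approx -6.0635$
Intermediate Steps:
$P = -45040$ ($P = -20 + 5 \left(-9004\right) = -20 - 45020 = -45040$)
$B{\left(n \right)} = 32 + n^{2}$ ($B{\left(n \right)} = n^{2} + 32 = 32 + n^{2}$)
$\frac{P}{B{\left(86 \right)}} = - \frac{45040}{32 + 86^{2}} = - \frac{45040}{32 + 7396} = - \frac{45040}{7428} = \left(-45040\right) \frac{1}{7428} = - \frac{11260}{1857}$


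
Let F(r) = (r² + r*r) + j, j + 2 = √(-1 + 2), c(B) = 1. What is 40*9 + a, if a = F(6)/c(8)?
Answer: 431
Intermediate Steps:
j = -1 (j = -2 + √(-1 + 2) = -2 + √1 = -2 + 1 = -1)
F(r) = -1 + 2*r² (F(r) = (r² + r*r) - 1 = (r² + r²) - 1 = 2*r² - 1 = -1 + 2*r²)
a = 71 (a = (-1 + 2*6²)/1 = (-1 + 2*36)*1 = (-1 + 72)*1 = 71*1 = 71)
40*9 + a = 40*9 + 71 = 360 + 71 = 431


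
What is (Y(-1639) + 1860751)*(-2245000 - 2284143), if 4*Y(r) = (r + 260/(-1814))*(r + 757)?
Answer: -18257149066755191/1814 ≈ -1.0065e+13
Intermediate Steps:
Y(r) = (757 + r)*(-130/907 + r)/4 (Y(r) = ((r + 260/(-1814))*(r + 757))/4 = ((r + 260*(-1/1814))*(757 + r))/4 = ((r - 130/907)*(757 + r))/4 = ((-130/907 + r)*(757 + r))/4 = ((757 + r)*(-130/907 + r))/4 = (757 + r)*(-130/907 + r)/4)
(Y(-1639) + 1860751)*(-2245000 - 2284143) = ((-49205/1814 + (¼)*(-1639)² + (686469/3628)*(-1639)) + 1860751)*(-2245000 - 2284143) = ((-49205/1814 + (¼)*2686321 - 1125122691/3628) + 1860751)*(-4529143) = ((-49205/1814 + 2686321/4 - 1125122691/3628) + 1860751)*(-4529143) = (655636023/1814 + 1860751)*(-4529143) = (4031038337/1814)*(-4529143) = -18257149066755191/1814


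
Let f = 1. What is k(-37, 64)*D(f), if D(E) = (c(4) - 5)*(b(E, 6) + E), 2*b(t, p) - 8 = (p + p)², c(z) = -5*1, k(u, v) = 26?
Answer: -20020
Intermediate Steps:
c(z) = -5
b(t, p) = 4 + 2*p² (b(t, p) = 4 + (p + p)²/2 = 4 + (2*p)²/2 = 4 + (4*p²)/2 = 4 + 2*p²)
D(E) = -760 - 10*E (D(E) = (-5 - 5)*((4 + 2*6²) + E) = -10*((4 + 2*36) + E) = -10*((4 + 72) + E) = -10*(76 + E) = -760 - 10*E)
k(-37, 64)*D(f) = 26*(-760 - 10*1) = 26*(-760 - 10) = 26*(-770) = -20020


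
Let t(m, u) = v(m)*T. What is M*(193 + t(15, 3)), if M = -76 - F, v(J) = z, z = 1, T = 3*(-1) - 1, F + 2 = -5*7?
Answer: -7371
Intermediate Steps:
F = -37 (F = -2 - 5*7 = -2 - 35 = -37)
T = -4 (T = -3 - 1 = -4)
v(J) = 1
t(m, u) = -4 (t(m, u) = 1*(-4) = -4)
M = -39 (M = -76 - 1*(-37) = -76 + 37 = -39)
M*(193 + t(15, 3)) = -39*(193 - 4) = -39*189 = -7371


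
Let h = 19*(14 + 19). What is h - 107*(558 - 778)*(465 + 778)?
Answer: 29260847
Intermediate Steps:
h = 627 (h = 19*33 = 627)
h - 107*(558 - 778)*(465 + 778) = 627 - 107*(558 - 778)*(465 + 778) = 627 - (-23540)*1243 = 627 - 107*(-273460) = 627 + 29260220 = 29260847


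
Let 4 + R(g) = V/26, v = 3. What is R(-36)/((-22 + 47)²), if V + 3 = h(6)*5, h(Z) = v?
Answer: -46/8125 ≈ -0.0056615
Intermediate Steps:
h(Z) = 3
V = 12 (V = -3 + 3*5 = -3 + 15 = 12)
R(g) = -46/13 (R(g) = -4 + 12/26 = -4 + 12*(1/26) = -4 + 6/13 = -46/13)
R(-36)/((-22 + 47)²) = -46/(13*(-22 + 47)²) = -46/(13*(25²)) = -46/13/625 = -46/13*1/625 = -46/8125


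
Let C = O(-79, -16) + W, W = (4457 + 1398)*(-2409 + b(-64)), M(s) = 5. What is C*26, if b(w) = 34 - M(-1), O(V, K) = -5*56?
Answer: -362314680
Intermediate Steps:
O(V, K) = -280
b(w) = 29 (b(w) = 34 - 1*5 = 34 - 5 = 29)
W = -13934900 (W = (4457 + 1398)*(-2409 + 29) = 5855*(-2380) = -13934900)
C = -13935180 (C = -280 - 13934900 = -13935180)
C*26 = -13935180*26 = -362314680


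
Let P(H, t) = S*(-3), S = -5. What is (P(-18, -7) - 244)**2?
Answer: 52441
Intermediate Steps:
P(H, t) = 15 (P(H, t) = -5*(-3) = 15)
(P(-18, -7) - 244)**2 = (15 - 244)**2 = (-229)**2 = 52441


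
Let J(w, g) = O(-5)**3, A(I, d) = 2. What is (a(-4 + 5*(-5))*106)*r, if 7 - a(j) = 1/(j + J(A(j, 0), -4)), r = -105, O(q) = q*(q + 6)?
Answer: -857805/11 ≈ -77982.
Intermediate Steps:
O(q) = q*(6 + q)
J(w, g) = -125 (J(w, g) = (-5*(6 - 5))**3 = (-5*1)**3 = (-5)**3 = -125)
a(j) = 7 - 1/(-125 + j) (a(j) = 7 - 1/(j - 125) = 7 - 1/(-125 + j))
(a(-4 + 5*(-5))*106)*r = (((-876 + 7*(-4 + 5*(-5)))/(-125 + (-4 + 5*(-5))))*106)*(-105) = (((-876 + 7*(-4 - 25))/(-125 + (-4 - 25)))*106)*(-105) = (((-876 + 7*(-29))/(-125 - 29))*106)*(-105) = (((-876 - 203)/(-154))*106)*(-105) = (-1/154*(-1079)*106)*(-105) = ((1079/154)*106)*(-105) = (57187/77)*(-105) = -857805/11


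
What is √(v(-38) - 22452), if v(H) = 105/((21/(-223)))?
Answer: I*√23567 ≈ 153.52*I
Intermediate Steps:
v(H) = -1115 (v(H) = 105/((21*(-1/223))) = 105/(-21/223) = 105*(-223/21) = -1115)
√(v(-38) - 22452) = √(-1115 - 22452) = √(-23567) = I*√23567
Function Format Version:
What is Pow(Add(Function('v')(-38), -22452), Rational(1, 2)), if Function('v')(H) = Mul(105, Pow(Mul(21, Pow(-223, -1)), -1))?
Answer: Mul(I, Pow(23567, Rational(1, 2))) ≈ Mul(153.52, I)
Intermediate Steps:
Function('v')(H) = -1115 (Function('v')(H) = Mul(105, Pow(Mul(21, Rational(-1, 223)), -1)) = Mul(105, Pow(Rational(-21, 223), -1)) = Mul(105, Rational(-223, 21)) = -1115)
Pow(Add(Function('v')(-38), -22452), Rational(1, 2)) = Pow(Add(-1115, -22452), Rational(1, 2)) = Pow(-23567, Rational(1, 2)) = Mul(I, Pow(23567, Rational(1, 2)))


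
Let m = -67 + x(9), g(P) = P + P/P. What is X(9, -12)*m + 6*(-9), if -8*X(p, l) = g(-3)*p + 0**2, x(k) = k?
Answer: -369/2 ≈ -184.50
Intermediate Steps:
g(P) = 1 + P (g(P) = P + 1 = 1 + P)
X(p, l) = p/4 (X(p, l) = -((1 - 3)*p + 0**2)/8 = -(-2*p + 0)/8 = -(-1)*p/4 = p/4)
m = -58 (m = -67 + 9 = -58)
X(9, -12)*m + 6*(-9) = ((1/4)*9)*(-58) + 6*(-9) = (9/4)*(-58) - 54 = -261/2 - 54 = -369/2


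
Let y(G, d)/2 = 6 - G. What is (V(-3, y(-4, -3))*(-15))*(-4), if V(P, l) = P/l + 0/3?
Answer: -9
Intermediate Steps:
y(G, d) = 12 - 2*G (y(G, d) = 2*(6 - G) = 12 - 2*G)
V(P, l) = P/l (V(P, l) = P/l + 0*(⅓) = P/l + 0 = P/l)
(V(-3, y(-4, -3))*(-15))*(-4) = (-3/(12 - 2*(-4))*(-15))*(-4) = (-3/(12 + 8)*(-15))*(-4) = (-3/20*(-15))*(-4) = (-3*1/20*(-15))*(-4) = -3/20*(-15)*(-4) = (9/4)*(-4) = -9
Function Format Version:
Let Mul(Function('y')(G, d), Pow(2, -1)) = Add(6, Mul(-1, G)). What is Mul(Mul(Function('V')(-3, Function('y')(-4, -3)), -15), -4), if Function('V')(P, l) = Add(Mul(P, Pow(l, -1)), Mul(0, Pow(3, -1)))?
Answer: -9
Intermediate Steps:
Function('y')(G, d) = Add(12, Mul(-2, G)) (Function('y')(G, d) = Mul(2, Add(6, Mul(-1, G))) = Add(12, Mul(-2, G)))
Function('V')(P, l) = Mul(P, Pow(l, -1)) (Function('V')(P, l) = Add(Mul(P, Pow(l, -1)), Mul(0, Rational(1, 3))) = Add(Mul(P, Pow(l, -1)), 0) = Mul(P, Pow(l, -1)))
Mul(Mul(Function('V')(-3, Function('y')(-4, -3)), -15), -4) = Mul(Mul(Mul(-3, Pow(Add(12, Mul(-2, -4)), -1)), -15), -4) = Mul(Mul(Mul(-3, Pow(Add(12, 8), -1)), -15), -4) = Mul(Mul(Mul(-3, Pow(20, -1)), -15), -4) = Mul(Mul(Mul(-3, Rational(1, 20)), -15), -4) = Mul(Mul(Rational(-3, 20), -15), -4) = Mul(Rational(9, 4), -4) = -9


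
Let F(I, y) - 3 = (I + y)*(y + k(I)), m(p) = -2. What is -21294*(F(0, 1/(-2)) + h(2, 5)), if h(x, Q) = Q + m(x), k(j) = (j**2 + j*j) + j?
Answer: -266175/2 ≈ -1.3309e+5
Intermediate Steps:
k(j) = j + 2*j**2 (k(j) = (j**2 + j**2) + j = 2*j**2 + j = j + 2*j**2)
h(x, Q) = -2 + Q (h(x, Q) = Q - 2 = -2 + Q)
F(I, y) = 3 + (I + y)*(y + I*(1 + 2*I))
-21294*(F(0, 1/(-2)) + h(2, 5)) = -21294*((3 + (1/(-2))**2 + 0/(-2) + 0**2*(1 + 2*0) + 0*(1 + 2*0)/(-2)) + (-2 + 5)) = -21294*((3 + (-1/2)**2 + 0*(-1/2) + 0*(1 + 0) + 0*(-1/2)*(1 + 0)) + 3) = -21294*((3 + 1/4 + 0 + 0*1 + 0*(-1/2)*1) + 3) = -21294*((3 + 1/4 + 0 + 0 + 0) + 3) = -21294*(13/4 + 3) = -21294*25/4 = -266175/2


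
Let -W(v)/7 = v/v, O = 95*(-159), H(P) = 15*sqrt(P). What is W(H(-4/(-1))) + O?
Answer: -15112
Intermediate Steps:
O = -15105
W(v) = -7 (W(v) = -7*v/v = -7*1 = -7)
W(H(-4/(-1))) + O = -7 - 15105 = -15112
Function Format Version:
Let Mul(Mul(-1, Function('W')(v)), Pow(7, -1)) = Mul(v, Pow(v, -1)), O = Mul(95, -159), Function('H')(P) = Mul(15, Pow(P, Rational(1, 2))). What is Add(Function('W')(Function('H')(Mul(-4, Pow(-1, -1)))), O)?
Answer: -15112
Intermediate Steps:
O = -15105
Function('W')(v) = -7 (Function('W')(v) = Mul(-7, Mul(v, Pow(v, -1))) = Mul(-7, 1) = -7)
Add(Function('W')(Function('H')(Mul(-4, Pow(-1, -1)))), O) = Add(-7, -15105) = -15112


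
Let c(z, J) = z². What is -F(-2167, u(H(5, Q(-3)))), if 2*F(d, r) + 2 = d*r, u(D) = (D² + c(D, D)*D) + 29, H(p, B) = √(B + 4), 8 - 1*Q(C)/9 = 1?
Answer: 104017 + 145189*√67/2 ≈ 6.9823e+5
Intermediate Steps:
Q(C) = 63 (Q(C) = 72 - 9*1 = 72 - 9 = 63)
H(p, B) = √(4 + B)
u(D) = 29 + D² + D³ (u(D) = (D² + D²*D) + 29 = (D² + D³) + 29 = 29 + D² + D³)
F(d, r) = -1 + d*r/2 (F(d, r) = -1 + (d*r)/2 = -1 + d*r/2)
-F(-2167, u(H(5, Q(-3)))) = -(-1 + (½)*(-2167)*(29 + (√(4 + 63))² + (√(4 + 63))³)) = -(-1 + (½)*(-2167)*(29 + (√67)² + (√67)³)) = -(-1 + (½)*(-2167)*(29 + 67 + 67*√67)) = -(-1 + (½)*(-2167)*(96 + 67*√67)) = -(-1 + (-104016 - 145189*√67/2)) = -(-104017 - 145189*√67/2) = 104017 + 145189*√67/2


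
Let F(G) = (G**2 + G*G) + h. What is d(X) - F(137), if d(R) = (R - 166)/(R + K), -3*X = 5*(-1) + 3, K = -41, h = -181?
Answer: -4519701/121 ≈ -37353.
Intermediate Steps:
F(G) = -181 + 2*G**2 (F(G) = (G**2 + G*G) - 181 = (G**2 + G**2) - 181 = 2*G**2 - 181 = -181 + 2*G**2)
X = 2/3 (X = -(5*(-1) + 3)/3 = -(-5 + 3)/3 = -1/3*(-2) = 2/3 ≈ 0.66667)
d(R) = (-166 + R)/(-41 + R) (d(R) = (R - 166)/(R - 41) = (-166 + R)/(-41 + R))
d(X) - F(137) = (-166 + 2/3)/(-41 + 2/3) - (-181 + 2*137**2) = -496/3/(-121/3) - (-181 + 2*18769) = -3/121*(-496/3) - (-181 + 37538) = 496/121 - 1*37357 = 496/121 - 37357 = -4519701/121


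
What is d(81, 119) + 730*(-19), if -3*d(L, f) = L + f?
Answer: -41810/3 ≈ -13937.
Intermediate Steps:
d(L, f) = -L/3 - f/3 (d(L, f) = -(L + f)/3 = -L/3 - f/3)
d(81, 119) + 730*(-19) = (-⅓*81 - ⅓*119) + 730*(-19) = (-27 - 119/3) - 13870 = -200/3 - 13870 = -41810/3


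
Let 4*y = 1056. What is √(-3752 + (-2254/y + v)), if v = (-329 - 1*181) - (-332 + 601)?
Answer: I*√19774227/66 ≈ 67.376*I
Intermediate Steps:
y = 264 (y = (¼)*1056 = 264)
v = -779 (v = (-329 - 181) - 1*269 = -510 - 269 = -779)
√(-3752 + (-2254/y + v)) = √(-3752 + (-2254/264 - 779)) = √(-3752 + (-2254*1/264 - 779)) = √(-3752 + (-1127/132 - 779)) = √(-3752 - 103955/132) = √(-599219/132) = I*√19774227/66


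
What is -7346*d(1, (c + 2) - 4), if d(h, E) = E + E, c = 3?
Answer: -14692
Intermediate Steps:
d(h, E) = 2*E
-7346*d(1, (c + 2) - 4) = -14692*((3 + 2) - 4) = -14692*(5 - 4) = -14692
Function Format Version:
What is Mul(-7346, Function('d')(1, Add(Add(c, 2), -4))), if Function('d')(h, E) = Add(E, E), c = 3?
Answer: -14692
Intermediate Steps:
Function('d')(h, E) = Mul(2, E)
Mul(-7346, Function('d')(1, Add(Add(c, 2), -4))) = Mul(-7346, Mul(2, Add(Add(3, 2), -4))) = Mul(-7346, Mul(2, Add(5, -4))) = Mul(-7346, Mul(2, 1)) = Mul(-7346, 2) = -14692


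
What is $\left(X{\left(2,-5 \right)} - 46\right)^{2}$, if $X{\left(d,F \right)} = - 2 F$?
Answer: $1296$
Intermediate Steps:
$\left(X{\left(2,-5 \right)} - 46\right)^{2} = \left(\left(-2\right) \left(-5\right) - 46\right)^{2} = \left(10 - 46\right)^{2} = \left(-36\right)^{2} = 1296$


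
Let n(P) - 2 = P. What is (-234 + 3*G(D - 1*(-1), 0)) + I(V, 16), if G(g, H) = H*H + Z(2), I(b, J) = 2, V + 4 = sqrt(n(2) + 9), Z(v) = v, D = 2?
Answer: -226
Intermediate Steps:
n(P) = 2 + P
V = -4 + sqrt(13) (V = -4 + sqrt((2 + 2) + 9) = -4 + sqrt(4 + 9) = -4 + sqrt(13) ≈ -0.39445)
G(g, H) = 2 + H**2 (G(g, H) = H*H + 2 = H**2 + 2 = 2 + H**2)
(-234 + 3*G(D - 1*(-1), 0)) + I(V, 16) = (-234 + 3*(2 + 0**2)) + 2 = (-234 + 3*(2 + 0)) + 2 = (-234 + 3*2) + 2 = (-234 + 6) + 2 = -228 + 2 = -226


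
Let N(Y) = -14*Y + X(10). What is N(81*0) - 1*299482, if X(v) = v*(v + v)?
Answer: -299282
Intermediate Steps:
X(v) = 2*v**2 (X(v) = v*(2*v) = 2*v**2)
N(Y) = 200 - 14*Y (N(Y) = -14*Y + 2*10**2 = -14*Y + 2*100 = -14*Y + 200 = 200 - 14*Y)
N(81*0) - 1*299482 = (200 - 1134*0) - 1*299482 = (200 - 14*0) - 299482 = (200 + 0) - 299482 = 200 - 299482 = -299282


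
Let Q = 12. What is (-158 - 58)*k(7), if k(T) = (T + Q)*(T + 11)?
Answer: -73872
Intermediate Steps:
k(T) = (11 + T)*(12 + T) (k(T) = (T + 12)*(T + 11) = (12 + T)*(11 + T) = (11 + T)*(12 + T))
(-158 - 58)*k(7) = (-158 - 58)*(132 + 7**2 + 23*7) = -216*(132 + 49 + 161) = -216*342 = -73872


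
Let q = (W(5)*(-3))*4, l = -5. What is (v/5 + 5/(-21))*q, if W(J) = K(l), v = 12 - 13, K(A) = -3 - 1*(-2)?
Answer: -184/35 ≈ -5.2571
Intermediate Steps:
K(A) = -1 (K(A) = -3 + 2 = -1)
v = -1
W(J) = -1
q = 12 (q = -1*(-3)*4 = 3*4 = 12)
(v/5 + 5/(-21))*q = (-1/5 + 5/(-21))*12 = (-1*1/5 + 5*(-1/21))*12 = (-1/5 - 5/21)*12 = -46/105*12 = -184/35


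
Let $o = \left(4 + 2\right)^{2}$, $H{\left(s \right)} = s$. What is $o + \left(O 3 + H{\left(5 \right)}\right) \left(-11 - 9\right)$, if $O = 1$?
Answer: $-124$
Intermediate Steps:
$o = 36$ ($o = 6^{2} = 36$)
$o + \left(O 3 + H{\left(5 \right)}\right) \left(-11 - 9\right) = 36 + \left(1 \cdot 3 + 5\right) \left(-11 - 9\right) = 36 + \left(3 + 5\right) \left(-11 - 9\right) = 36 + 8 \left(-20\right) = 36 - 160 = -124$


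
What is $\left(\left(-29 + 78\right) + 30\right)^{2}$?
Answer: $6241$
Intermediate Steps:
$\left(\left(-29 + 78\right) + 30\right)^{2} = \left(49 + 30\right)^{2} = 79^{2} = 6241$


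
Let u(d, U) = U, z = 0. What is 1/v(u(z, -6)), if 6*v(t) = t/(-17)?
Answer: 17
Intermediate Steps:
v(t) = -t/102 (v(t) = (t/(-17))/6 = (t*(-1/17))/6 = (-t/17)/6 = -t/102)
1/v(u(z, -6)) = 1/(-1/102*(-6)) = 1/(1/17) = 17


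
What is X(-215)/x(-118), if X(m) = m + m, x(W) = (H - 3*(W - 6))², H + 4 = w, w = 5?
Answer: -430/139129 ≈ -0.0030907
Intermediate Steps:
H = 1 (H = -4 + 5 = 1)
x(W) = (19 - 3*W)² (x(W) = (1 - 3*(W - 6))² = (1 - 3*(-6 + W))² = (1 + (18 - 3*W))² = (19 - 3*W)²)
X(m) = 2*m
X(-215)/x(-118) = (2*(-215))/((19 - 3*(-118))²) = -430/(19 + 354)² = -430/(373²) = -430/139129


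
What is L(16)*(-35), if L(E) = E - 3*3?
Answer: -245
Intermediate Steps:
L(E) = -9 + E (L(E) = E - 9 = -9 + E)
L(16)*(-35) = (-9 + 16)*(-35) = 7*(-35) = -245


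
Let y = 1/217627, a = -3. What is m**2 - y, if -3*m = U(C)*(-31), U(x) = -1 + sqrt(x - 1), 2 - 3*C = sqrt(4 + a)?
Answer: 209139520/5875929 - 1922*I*sqrt(6)/27 ≈ 35.593 - 174.37*I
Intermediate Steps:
C = 1/3 (C = 2/3 - sqrt(4 - 3)/3 = 2/3 - sqrt(1)/3 = 2/3 - 1/3*1 = 2/3 - 1/3 = 1/3 ≈ 0.33333)
U(x) = -1 + sqrt(-1 + x)
m = -31/3 + 31*I*sqrt(6)/9 (m = -(-1 + sqrt(-1 + 1/3))*(-31)/3 = -(-1 + sqrt(-2/3))*(-31)/3 = -(-1 + I*sqrt(6)/3)*(-31)/3 = -(31 - 31*I*sqrt(6)/3)/3 = -31/3 + 31*I*sqrt(6)/9 ≈ -10.333 + 8.4371*I)
y = 1/217627 ≈ 4.5950e-6
m**2 - y = (-31/3 + 31*I*sqrt(6)/9)**2 - 1*1/217627 = (-31/3 + 31*I*sqrt(6)/9)**2 - 1/217627 = -1/217627 + (-31/3 + 31*I*sqrt(6)/9)**2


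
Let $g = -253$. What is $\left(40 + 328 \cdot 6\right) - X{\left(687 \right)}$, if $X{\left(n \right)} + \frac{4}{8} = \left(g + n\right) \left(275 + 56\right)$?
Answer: $- \frac{283291}{2} \approx -1.4165 \cdot 10^{5}$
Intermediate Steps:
$X{\left(n \right)} = - \frac{167487}{2} + 331 n$ ($X{\left(n \right)} = - \frac{1}{2} + \left(-253 + n\right) \left(275 + 56\right) = - \frac{1}{2} + \left(-253 + n\right) 331 = - \frac{1}{2} + \left(-83743 + 331 n\right) = - \frac{167487}{2} + 331 n$)
$\left(40 + 328 \cdot 6\right) - X{\left(687 \right)} = \left(40 + 328 \cdot 6\right) - \left(- \frac{167487}{2} + 331 \cdot 687\right) = \left(40 + 1968\right) - \left(- \frac{167487}{2} + 227397\right) = 2008 - \frac{287307}{2} = - \frac{283291}{2}$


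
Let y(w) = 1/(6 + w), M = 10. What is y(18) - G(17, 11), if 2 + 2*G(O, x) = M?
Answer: -95/24 ≈ -3.9583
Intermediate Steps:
G(O, x) = 4 (G(O, x) = -1 + (1/2)*10 = -1 + 5 = 4)
y(18) - G(17, 11) = 1/(6 + 18) - 1*4 = 1/24 - 4 = -95/24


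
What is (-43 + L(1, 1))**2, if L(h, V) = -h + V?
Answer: 1849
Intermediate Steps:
L(h, V) = V - h
(-43 + L(1, 1))**2 = (-43 + (1 - 1*1))**2 = (-43 + (1 - 1))**2 = (-43 + 0)**2 = (-43)**2 = 1849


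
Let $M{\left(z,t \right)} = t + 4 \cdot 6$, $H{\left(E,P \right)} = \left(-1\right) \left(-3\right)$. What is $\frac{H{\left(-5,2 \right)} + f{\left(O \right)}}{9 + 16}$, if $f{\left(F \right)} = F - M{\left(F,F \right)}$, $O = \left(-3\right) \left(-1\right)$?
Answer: $- \frac{21}{25} \approx -0.84$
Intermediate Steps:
$H{\left(E,P \right)} = 3$
$O = 3$
$M{\left(z,t \right)} = 24 + t$ ($M{\left(z,t \right)} = t + 24 = 24 + t$)
$f{\left(F \right)} = -24$ ($f{\left(F \right)} = F - \left(24 + F\right) = -24$)
$\frac{H{\left(-5,2 \right)} + f{\left(O \right)}}{9 + 16} = \frac{3 - 24}{9 + 16} = - \frac{21}{25}$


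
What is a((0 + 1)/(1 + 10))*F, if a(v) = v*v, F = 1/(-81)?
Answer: -1/9801 ≈ -0.00010203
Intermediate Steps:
F = -1/81 ≈ -0.012346
a(v) = v²
a((0 + 1)/(1 + 10))*F = ((0 + 1)/(1 + 10))²*(-1/81) = (1/11)²*(-1/81) = (1/121)*(-1/81) = -1/9801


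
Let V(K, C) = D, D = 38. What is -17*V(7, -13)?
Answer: -646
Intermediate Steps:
V(K, C) = 38
-17*V(7, -13) = -17*38 = -646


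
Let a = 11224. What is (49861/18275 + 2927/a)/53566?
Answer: 36066517/646316642800 ≈ 5.5803e-5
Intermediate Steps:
(49861/18275 + 2927/a)/53566 = (49861/18275 + 2927/11224)/53566 = (49861*(1/18275) + 2927*(1/11224))*(1/53566) = (2933/1075 + 2927/11224)*(1/53566) = (36066517/12065800)*(1/53566) = 36066517/646316642800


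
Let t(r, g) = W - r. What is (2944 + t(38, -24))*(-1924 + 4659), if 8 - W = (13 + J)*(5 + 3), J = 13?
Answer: 7400910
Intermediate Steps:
W = -200 (W = 8 - (13 + 13)*(5 + 3) = 8 - 26*8 = 8 - 1*208 = 8 - 208 = -200)
t(r, g) = -200 - r
(2944 + t(38, -24))*(-1924 + 4659) = (2944 + (-200 - 1*38))*(-1924 + 4659) = (2944 + (-200 - 38))*2735 = (2944 - 238)*2735 = 2706*2735 = 7400910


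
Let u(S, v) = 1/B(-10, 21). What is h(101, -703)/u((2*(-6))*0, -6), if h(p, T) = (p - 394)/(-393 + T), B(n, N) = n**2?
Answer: 7325/274 ≈ 26.734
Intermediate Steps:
u(S, v) = 1/100 (u(S, v) = 1/((-10)**2) = 1/100)
h(p, T) = (-394 + p)/(-393 + T)
h(101, -703)/u((2*(-6))*0, -6) = ((-394 + 101)/(-393 - 703))/(1/100) = (-293/(-1096))*100 = -1/1096*(-293)*100 = (293/1096)*100 = 7325/274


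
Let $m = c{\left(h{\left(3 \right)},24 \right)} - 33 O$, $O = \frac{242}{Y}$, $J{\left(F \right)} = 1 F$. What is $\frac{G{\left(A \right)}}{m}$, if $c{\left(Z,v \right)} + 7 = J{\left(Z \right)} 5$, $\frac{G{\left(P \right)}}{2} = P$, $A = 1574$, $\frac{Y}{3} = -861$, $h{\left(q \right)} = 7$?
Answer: $\frac{1355214}{13385} \approx 101.25$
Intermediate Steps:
$Y = -2583$ ($Y = 3 \left(-861\right) = -2583$)
$J{\left(F \right)} = F$
$O = - \frac{242}{2583}$ ($O = \frac{242}{-2583} = 242 \left(- \frac{1}{2583}\right) = - \frac{242}{2583} \approx -0.093689$)
$G{\left(P \right)} = 2 P$
$c{\left(Z,v \right)} = -7 + 5 Z$ ($c{\left(Z,v \right)} = -7 + Z 5 = -7 + 5 Z$)
$m = \frac{26770}{861}$ ($m = \left(-7 + 5 \cdot 7\right) - - \frac{2662}{861} = \left(-7 + 35\right) + \frac{2662}{861} = 28 + \frac{2662}{861} = \frac{26770}{861} \approx 31.092$)
$\frac{G{\left(A \right)}}{m} = \frac{2 \cdot 1574}{\frac{26770}{861}} = 3148 \cdot \frac{861}{26770} = \frac{1355214}{13385}$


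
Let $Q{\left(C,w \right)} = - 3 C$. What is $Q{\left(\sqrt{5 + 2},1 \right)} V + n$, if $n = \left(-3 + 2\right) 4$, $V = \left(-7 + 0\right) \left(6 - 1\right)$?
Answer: $-4 + 105 \sqrt{7} \approx 273.8$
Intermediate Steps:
$V = -35$ ($V = \left(-7\right) 5 = -35$)
$n = -4$ ($n = \left(-1\right) 4 = -4$)
$Q{\left(\sqrt{5 + 2},1 \right)} V + n = - 3 \sqrt{5 + 2} \left(-35\right) - 4 = - 3 \sqrt{7} \left(-35\right) - 4 = 105 \sqrt{7} - 4 = -4 + 105 \sqrt{7}$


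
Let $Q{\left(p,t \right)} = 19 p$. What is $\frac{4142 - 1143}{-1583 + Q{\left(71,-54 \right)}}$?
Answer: $- \frac{2999}{234} \approx -12.816$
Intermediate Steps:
$\frac{4142 - 1143}{-1583 + Q{\left(71,-54 \right)}} = \frac{4142 - 1143}{-1583 + 19 \cdot 71} = \frac{2999}{-1583 + 1349} = \frac{2999}{-234} = 2999 \left(- \frac{1}{234}\right) = - \frac{2999}{234}$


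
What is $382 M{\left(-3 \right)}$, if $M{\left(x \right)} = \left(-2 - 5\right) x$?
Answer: $8022$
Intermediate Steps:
$M{\left(x \right)} = - 7 x$
$382 M{\left(-3 \right)} = 382 \left(\left(-7\right) \left(-3\right)\right) = 382 \cdot 21 = 8022$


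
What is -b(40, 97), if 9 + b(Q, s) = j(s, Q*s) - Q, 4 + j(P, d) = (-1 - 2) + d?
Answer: -3824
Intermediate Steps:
j(P, d) = -7 + d (j(P, d) = -4 + ((-1 - 2) + d) = -4 + (-3 + d) = -7 + d)
b(Q, s) = -16 - Q + Q*s (b(Q, s) = -9 + ((-7 + Q*s) - Q) = -9 + (-7 - Q + Q*s) = -16 - Q + Q*s)
-b(40, 97) = -(-16 - 1*40 + 40*97) = -(-16 - 40 + 3880) = -1*3824 = -3824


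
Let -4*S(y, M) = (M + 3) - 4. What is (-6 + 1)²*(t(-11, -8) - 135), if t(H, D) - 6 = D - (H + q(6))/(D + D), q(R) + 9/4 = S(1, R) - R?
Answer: -110625/32 ≈ -3457.0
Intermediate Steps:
S(y, M) = ¼ - M/4 (S(y, M) = -((M + 3) - 4)/4 = -((3 + M) - 4)/4 = -(-1 + M)/4 = ¼ - M/4)
q(R) = -2 - 5*R/4 (q(R) = -9/4 + ((¼ - R/4) - R) = -9/4 + (¼ - 5*R/4) = -2 - 5*R/4)
t(H, D) = 6 + D - (-19/2 + H)/(2*D) (t(H, D) = 6 + (D - (H + (-2 - 5/4*6))/(D + D)) = 6 + (D - (H + (-2 - 15/2))/(2*D)) = 6 + (D - (H - 19/2)*1/(2*D)) = 6 + (D - (-19/2 + H)*1/(2*D)) = 6 + (D - (-19/2 + H)/(2*D)) = 6 + D - (-19/2 + H)/(2*D))
(-6 + 1)²*(t(-11, -8) - 135) = (-6 + 1)²*((19/4 - ½*(-11) - 8*(6 - 8))/(-8) - 135) = (-5)²*(-(19/4 + 11/2 - 8*(-2))/8 - 135) = 25*(-(19/4 + 11/2 + 16)/8 - 135) = 25*(-⅛*105/4 - 135) = 25*(-105/32 - 135) = 25*(-4425/32) = -110625/32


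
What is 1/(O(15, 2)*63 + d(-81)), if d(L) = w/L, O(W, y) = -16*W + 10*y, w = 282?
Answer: -27/374314 ≈ -7.2132e-5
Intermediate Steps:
d(L) = 282/L
1/(O(15, 2)*63 + d(-81)) = 1/((-16*15 + 10*2)*63 + 282/(-81)) = 1/((-240 + 20)*63 + 282*(-1/81)) = 1/(-220*63 - 94/27) = 1/(-13860 - 94/27) = 1/(-374314/27) = -27/374314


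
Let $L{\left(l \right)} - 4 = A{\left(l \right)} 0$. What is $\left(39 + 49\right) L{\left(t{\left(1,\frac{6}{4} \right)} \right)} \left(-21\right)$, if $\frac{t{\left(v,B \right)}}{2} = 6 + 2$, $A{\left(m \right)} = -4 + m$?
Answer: $-7392$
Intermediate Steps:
$t{\left(v,B \right)} = 16$ ($t{\left(v,B \right)} = 2 \left(6 + 2\right) = 2 \cdot 8 = 16$)
$L{\left(l \right)} = 4$ ($L{\left(l \right)} = 4 + \left(-4 + l\right) 0 = 4 + 0 = 4$)
$\left(39 + 49\right) L{\left(t{\left(1,\frac{6}{4} \right)} \right)} \left(-21\right) = \left(39 + 49\right) 4 \left(-21\right) = 88 \cdot 4 \left(-21\right) = 352 \left(-21\right) = -7392$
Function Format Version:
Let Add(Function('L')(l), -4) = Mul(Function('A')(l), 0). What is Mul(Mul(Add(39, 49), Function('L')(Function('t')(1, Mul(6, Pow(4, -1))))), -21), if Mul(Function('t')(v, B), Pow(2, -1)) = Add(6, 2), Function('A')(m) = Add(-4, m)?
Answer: -7392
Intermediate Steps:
Function('t')(v, B) = 16 (Function('t')(v, B) = Mul(2, Add(6, 2)) = Mul(2, 8) = 16)
Function('L')(l) = 4 (Function('L')(l) = Add(4, Mul(Add(-4, l), 0)) = Add(4, 0) = 4)
Mul(Mul(Add(39, 49), Function('L')(Function('t')(1, Mul(6, Pow(4, -1))))), -21) = Mul(Mul(Add(39, 49), 4), -21) = Mul(Mul(88, 4), -21) = Mul(352, -21) = -7392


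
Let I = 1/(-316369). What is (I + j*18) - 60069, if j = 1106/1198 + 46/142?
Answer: -807917773437718/13454857201 ≈ -60047.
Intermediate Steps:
I = -1/316369 ≈ -3.1609e-6
j = 53040/42529 (j = 1106*(1/1198) + 46*(1/142) = 553/599 + 23/71 = 53040/42529 ≈ 1.2471)
(I + j*18) - 60069 = (-1/316369 + (53040/42529)*18) - 60069 = (-1/316369 + 954720/42529) - 60069 = 302043769151/13454857201 - 60069 = -807917773437718/13454857201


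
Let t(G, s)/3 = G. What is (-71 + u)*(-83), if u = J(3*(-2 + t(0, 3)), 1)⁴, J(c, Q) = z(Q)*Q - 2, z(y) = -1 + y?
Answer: 4565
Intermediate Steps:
t(G, s) = 3*G
J(c, Q) = -2 + Q*(-1 + Q) (J(c, Q) = (-1 + Q)*Q - 2 = Q*(-1 + Q) - 2 = -2 + Q*(-1 + Q))
u = 16 (u = (-2 + 1*(-1 + 1))⁴ = (-2 + 1*0)⁴ = (-2 + 0)⁴ = (-2)⁴ = 16)
(-71 + u)*(-83) = (-71 + 16)*(-83) = -55*(-83) = 4565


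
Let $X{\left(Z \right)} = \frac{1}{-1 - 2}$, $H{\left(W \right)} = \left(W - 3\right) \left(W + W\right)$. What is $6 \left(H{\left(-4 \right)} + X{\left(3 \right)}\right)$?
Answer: $334$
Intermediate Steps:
$H{\left(W \right)} = 2 W \left(-3 + W\right)$ ($H{\left(W \right)} = \left(-3 + W\right) 2 W = 2 W \left(-3 + W\right)$)
$X{\left(Z \right)} = - \frac{1}{3}$ ($X{\left(Z \right)} = \frac{1}{-3} = - \frac{1}{3}$)
$6 \left(H{\left(-4 \right)} + X{\left(3 \right)}\right) = 6 \left(2 \left(-4\right) \left(-3 - 4\right) - \frac{1}{3}\right) = 6 \left(2 \left(-4\right) \left(-7\right) - \frac{1}{3}\right) = 6 \left(56 - \frac{1}{3}\right) = 6 \cdot \frac{167}{3} = 334$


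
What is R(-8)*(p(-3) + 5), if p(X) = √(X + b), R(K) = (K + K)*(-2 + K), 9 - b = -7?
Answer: 800 + 160*√13 ≈ 1376.9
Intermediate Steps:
b = 16 (b = 9 - 1*(-7) = 9 + 7 = 16)
R(K) = 2*K*(-2 + K) (R(K) = (2*K)*(-2 + K) = 2*K*(-2 + K))
p(X) = √(16 + X) (p(X) = √(X + 16) = √(16 + X))
R(-8)*(p(-3) + 5) = (2*(-8)*(-2 - 8))*(√(16 - 3) + 5) = (2*(-8)*(-10))*(√13 + 5) = 160*(5 + √13) = 800 + 160*√13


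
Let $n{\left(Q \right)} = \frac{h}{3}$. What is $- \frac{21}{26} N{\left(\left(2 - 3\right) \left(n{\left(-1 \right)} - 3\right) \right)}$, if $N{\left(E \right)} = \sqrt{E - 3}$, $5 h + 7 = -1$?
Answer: $- \frac{7 \sqrt{30}}{65} \approx -0.58986$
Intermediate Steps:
$h = - \frac{8}{5}$ ($h = - \frac{7}{5} + \frac{1}{5} \left(-1\right) = - \frac{7}{5} - \frac{1}{5} = - \frac{8}{5} \approx -1.6$)
$n{\left(Q \right)} = - \frac{8}{15}$ ($n{\left(Q \right)} = - \frac{8}{5 \cdot 3} = \left(- \frac{8}{5}\right) \frac{1}{3} = - \frac{8}{15}$)
$N{\left(E \right)} = \sqrt{-3 + E}$
$- \frac{21}{26} N{\left(\left(2 - 3\right) \left(n{\left(-1 \right)} - 3\right) \right)} = - \frac{21}{26} \sqrt{-3 + \left(2 - 3\right) \left(- \frac{8}{15} - 3\right)} = \left(-21\right) \frac{1}{26} \sqrt{-3 - - \frac{53}{15}} = - \frac{21 \sqrt{-3 + \frac{53}{15}}}{26} = - \frac{21 \sqrt{\frac{8}{15}}}{26} = - \frac{21 \frac{2 \sqrt{30}}{15}}{26} = - \frac{7 \sqrt{30}}{65}$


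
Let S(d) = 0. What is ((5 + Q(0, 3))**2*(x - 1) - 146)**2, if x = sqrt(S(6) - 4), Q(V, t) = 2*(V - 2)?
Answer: 21605 - 588*I ≈ 21605.0 - 588.0*I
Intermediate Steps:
Q(V, t) = -4 + 2*V (Q(V, t) = 2*(-2 + V) = -4 + 2*V)
x = 2*I (x = sqrt(0 - 4) = sqrt(-4) = 2*I ≈ 2.0*I)
((5 + Q(0, 3))**2*(x - 1) - 146)**2 = ((5 + (-4 + 2*0))**2*(2*I - 1) - 146)**2 = ((5 + (-4 + 0))**2*(-1 + 2*I) - 146)**2 = ((5 - 4)**2*(-1 + 2*I) - 146)**2 = (1**2*(-1 + 2*I) - 146)**2 = (1*(-1 + 2*I) - 146)**2 = ((-1 + 2*I) - 146)**2 = (-147 + 2*I)**2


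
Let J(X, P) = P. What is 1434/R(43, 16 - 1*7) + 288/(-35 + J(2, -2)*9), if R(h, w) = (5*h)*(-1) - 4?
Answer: -46358/3869 ≈ -11.982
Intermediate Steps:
R(h, w) = -4 - 5*h (R(h, w) = -5*h - 4 = -4 - 5*h)
1434/R(43, 16 - 1*7) + 288/(-35 + J(2, -2)*9) = 1434/(-4 - 5*43) + 288/(-35 - 2*9) = 1434/(-4 - 215) + 288/(-35 - 18) = 1434/(-219) + 288/(-53) = 1434*(-1/219) + 288*(-1/53) = -478/73 - 288/53 = -46358/3869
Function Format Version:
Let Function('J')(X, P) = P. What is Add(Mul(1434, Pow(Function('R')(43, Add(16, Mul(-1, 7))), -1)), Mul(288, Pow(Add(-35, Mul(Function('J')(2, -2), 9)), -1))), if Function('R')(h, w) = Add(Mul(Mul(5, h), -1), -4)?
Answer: Rational(-46358, 3869) ≈ -11.982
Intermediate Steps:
Function('R')(h, w) = Add(-4, Mul(-5, h)) (Function('R')(h, w) = Add(Mul(-5, h), -4) = Add(-4, Mul(-5, h)))
Add(Mul(1434, Pow(Function('R')(43, Add(16, Mul(-1, 7))), -1)), Mul(288, Pow(Add(-35, Mul(Function('J')(2, -2), 9)), -1))) = Add(Mul(1434, Pow(Add(-4, Mul(-5, 43)), -1)), Mul(288, Pow(Add(-35, Mul(-2, 9)), -1))) = Add(Mul(1434, Pow(Add(-4, -215), -1)), Mul(288, Pow(Add(-35, -18), -1))) = Add(Mul(1434, Pow(-219, -1)), Mul(288, Pow(-53, -1))) = Add(Mul(1434, Rational(-1, 219)), Mul(288, Rational(-1, 53))) = Add(Rational(-478, 73), Rational(-288, 53)) = Rational(-46358, 3869)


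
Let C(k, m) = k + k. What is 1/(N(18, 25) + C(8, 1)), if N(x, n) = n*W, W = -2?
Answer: -1/34 ≈ -0.029412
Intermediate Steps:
C(k, m) = 2*k
N(x, n) = -2*n (N(x, n) = n*(-2) = -2*n)
1/(N(18, 25) + C(8, 1)) = 1/(-2*25 + 2*8) = 1/(-50 + 16) = 1/(-34) = -1/34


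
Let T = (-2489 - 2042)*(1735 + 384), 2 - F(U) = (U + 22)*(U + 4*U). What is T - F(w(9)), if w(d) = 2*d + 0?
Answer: -9597591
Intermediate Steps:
w(d) = 2*d
F(U) = 2 - 5*U*(22 + U) (F(U) = 2 - (U + 22)*(U + 4*U) = 2 - (22 + U)*5*U = 2 - 5*U*(22 + U))
T = -9601189 (T = -4531*2119 = -9601189)
T - F(w(9)) = -9601189 - (2 - 220*9 - 5*(2*9)²) = -9601189 - (2 - 110*18 - 5*18²) = -9601189 - (2 - 1980 - 5*324) = -9601189 - (2 - 1980 - 1620) = -9601189 - 1*(-3598) = -9601189 + 3598 = -9597591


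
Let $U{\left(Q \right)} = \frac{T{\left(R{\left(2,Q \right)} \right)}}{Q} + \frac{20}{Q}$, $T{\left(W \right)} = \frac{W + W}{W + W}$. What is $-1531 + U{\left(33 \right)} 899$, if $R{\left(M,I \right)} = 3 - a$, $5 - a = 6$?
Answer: $- \frac{10548}{11} \approx -958.91$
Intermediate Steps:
$a = -1$ ($a = 5 - 6 = -1$)
$R{\left(M,I \right)} = 4$ ($R{\left(M,I \right)} = 3 - -1 = 3 + 1 = 4$)
$T{\left(W \right)} = 1$ ($T{\left(W \right)} = \frac{2 W}{2 W} = 2 W \frac{1}{2 W} = 1$)
$U{\left(Q \right)} = \frac{21}{Q}$ ($U{\left(Q \right)} = 1 \frac{1}{Q} + \frac{20}{Q} = \frac{1}{Q} + \frac{20}{Q} = \frac{21}{Q}$)
$-1531 + U{\left(33 \right)} 899 = -1531 + \frac{21}{33} \cdot 899 = -1531 + 21 \cdot \frac{1}{33} \cdot 899 = -1531 + \frac{7}{11} \cdot 899 = -1531 + \frac{6293}{11} = - \frac{10548}{11}$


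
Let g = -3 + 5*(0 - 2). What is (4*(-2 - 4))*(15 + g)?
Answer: -48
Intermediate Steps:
g = -13 (g = -3 + 5*(-2) = -3 - 10 = -13)
(4*(-2 - 4))*(15 + g) = (4*(-2 - 4))*(15 - 13) = (4*(-6))*2 = -24*2 = -48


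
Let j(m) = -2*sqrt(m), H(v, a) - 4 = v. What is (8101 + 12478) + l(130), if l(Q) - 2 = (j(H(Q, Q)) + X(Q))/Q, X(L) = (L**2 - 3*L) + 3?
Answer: 2692043/130 - sqrt(134)/65 ≈ 20708.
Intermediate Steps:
H(v, a) = 4 + v
X(L) = 3 + L**2 - 3*L
l(Q) = 2 + (3 + Q**2 - 3*Q - 2*sqrt(4 + Q))/Q (l(Q) = 2 + (-2*sqrt(4 + Q) + (3 + Q**2 - 3*Q))/Q = 2 + (3 + Q**2 - 3*Q - 2*sqrt(4 + Q))/Q)
(8101 + 12478) + l(130) = (8101 + 12478) + (3 + 130**2 - 1*130 - 2*sqrt(4 + 130))/130 = 20579 + (3 + 16900 - 130 - 2*sqrt(134))/130 = 20579 + (16773 - 2*sqrt(134))/130 = 20579 + (16773/130 - sqrt(134)/65) = 2692043/130 - sqrt(134)/65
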